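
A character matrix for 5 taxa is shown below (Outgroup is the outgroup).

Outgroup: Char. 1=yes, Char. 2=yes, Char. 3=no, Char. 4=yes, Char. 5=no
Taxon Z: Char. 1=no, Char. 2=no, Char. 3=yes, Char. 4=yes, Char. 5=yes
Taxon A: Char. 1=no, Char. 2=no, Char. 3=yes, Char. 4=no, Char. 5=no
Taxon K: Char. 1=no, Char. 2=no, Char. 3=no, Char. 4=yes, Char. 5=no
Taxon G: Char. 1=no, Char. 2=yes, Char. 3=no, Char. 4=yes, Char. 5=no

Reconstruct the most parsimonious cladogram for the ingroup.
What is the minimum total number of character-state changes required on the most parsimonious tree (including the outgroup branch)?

Character polarity is set by the outgroup: the derived state is whichever differs from the outgroup's state, so for Char. 1, Char. 2, Char. 4 the derived state is 'no', and for the remaining characters it is 'yes'.
All ingroup taxa share the derived state 'no' for Char. 1; it defines the ingroup but does not resolve relationships within it.
Only Taxon A, Taxon K, and Taxon Z show the derived state 'no' for Char. 2, supporting them as a clade.
Char. 3 (derived state 'yes') is shared by Taxon A and Taxon Z — a synapomorphy uniting that clade.
Char. 4: derived state 'no' in Taxon A only — an autapomorphy, so it tells us nothing about relationships among taxa.
Char. 5 (derived state 'yes') is unique to Taxon Z (autapomorphy; uninformative for grouping).
Most parsimonious ingroup topology: (((Taxon Z,Taxon A),Taxon K),Taxon G).
Changes per character on this tree: Char. 1: 1; Char. 2: 1; Char. 3: 1; Char. 4: 1; Char. 5: 1.
Total = 5.

5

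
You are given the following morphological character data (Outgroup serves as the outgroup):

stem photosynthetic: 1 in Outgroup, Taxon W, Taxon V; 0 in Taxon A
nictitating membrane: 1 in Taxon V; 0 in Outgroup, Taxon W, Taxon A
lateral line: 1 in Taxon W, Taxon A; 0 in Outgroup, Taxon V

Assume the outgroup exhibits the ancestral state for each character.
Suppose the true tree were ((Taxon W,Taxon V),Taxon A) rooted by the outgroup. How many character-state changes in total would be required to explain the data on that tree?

4

Map each character onto ((Taxon W,Taxon V),Taxon A) (rooted by Outgroup) and count the minimum state changes it requires (Fitch parsimony):
stem photosynthetic: 1; nictitating membrane: 1; lateral line: 2.
Total tree length = 4.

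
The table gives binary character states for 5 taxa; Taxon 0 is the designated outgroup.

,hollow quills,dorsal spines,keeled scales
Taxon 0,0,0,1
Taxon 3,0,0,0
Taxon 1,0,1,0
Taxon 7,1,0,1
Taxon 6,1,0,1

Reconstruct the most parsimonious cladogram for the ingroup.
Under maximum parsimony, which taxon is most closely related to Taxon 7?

Character polarity is set by the outgroup: the derived state is whichever differs from the outgroup's state, so for keeled scales the derived state is '0', and for the remaining characters it is '1'.
hollow quills: derived state '1' in Taxon 6 and Taxon 7 only — synapomorphy for {Taxon 6, Taxon 7}.
dorsal spines: derived state '1' in Taxon 1 only — an autapomorphy, so it tells us nothing about relationships among taxa.
keeled scales: derived state '0' in Taxon 1 and Taxon 3 only — synapomorphy for {Taxon 1, Taxon 3}.
Most parsimonious ingroup topology: ((Taxon 3,Taxon 1),(Taxon 7,Taxon 6)).
Taxon 7 and Taxon 6 form a cherry on this tree, so they are sister taxa.

Taxon 6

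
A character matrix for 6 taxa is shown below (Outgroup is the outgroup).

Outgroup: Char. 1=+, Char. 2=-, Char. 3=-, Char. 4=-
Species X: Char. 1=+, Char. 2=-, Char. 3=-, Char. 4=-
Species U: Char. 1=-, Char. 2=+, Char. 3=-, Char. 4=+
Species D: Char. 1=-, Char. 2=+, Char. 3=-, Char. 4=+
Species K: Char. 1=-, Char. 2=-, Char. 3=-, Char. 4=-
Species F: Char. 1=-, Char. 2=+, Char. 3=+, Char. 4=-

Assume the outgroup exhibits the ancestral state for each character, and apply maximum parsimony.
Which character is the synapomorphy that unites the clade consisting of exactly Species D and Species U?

Char. 4

Character polarity is set by the outgroup: the derived state is whichever differs from the outgroup's state, so for Char. 1 the derived state is '-', and for the remaining characters it is '+'.
Only Species D, Species F, Species K, and Species U show the derived state '-' for Char. 1, supporting them as a clade.
Only Species D, Species F, and Species U show the derived state '+' for Char. 2, supporting them as a clade.
Char. 3: derived state '+' in Species F only — an autapomorphy, so it tells us nothing about relationships among taxa.
Only Species D and Species U show the derived state '+' for Char. 4, supporting them as a clade.
Most parsimonious ingroup topology: (Species X,(((Species U,Species D),Species F),Species K)).
The clade {Species D, Species U} is supported by Char. 4: its derived state '+' occurs in exactly those taxa and in no other taxon (including the outgroup).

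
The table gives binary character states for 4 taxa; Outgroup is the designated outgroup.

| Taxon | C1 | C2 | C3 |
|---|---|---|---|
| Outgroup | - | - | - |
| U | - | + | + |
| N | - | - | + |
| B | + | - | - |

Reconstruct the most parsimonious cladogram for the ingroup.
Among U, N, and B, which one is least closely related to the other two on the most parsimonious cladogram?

B

The outgroup has state '-' for every character, so '+' is the derived state throughout.
C1 (derived state '+') is unique to B (autapomorphy; uninformative for grouping).
C2: derived state '+' in U only — an autapomorphy, so it tells us nothing about relationships among taxa.
C3: derived state '+' in N and U only — synapomorphy for {N, U}.
Most parsimonious ingroup topology: ((U,N),B).
U and N share a more recent common ancestor with each other than either does with B, so B is the least closely related of the three.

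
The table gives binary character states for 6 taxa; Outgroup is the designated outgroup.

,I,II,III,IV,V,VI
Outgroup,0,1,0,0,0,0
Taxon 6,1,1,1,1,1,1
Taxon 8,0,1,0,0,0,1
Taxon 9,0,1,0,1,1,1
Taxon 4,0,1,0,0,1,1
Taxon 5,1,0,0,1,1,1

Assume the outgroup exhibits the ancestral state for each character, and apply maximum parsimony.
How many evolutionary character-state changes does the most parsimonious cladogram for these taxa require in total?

6

Character polarity is set by the outgroup: the derived state is whichever differs from the outgroup's state, so for II the derived state is '0', and for the remaining characters it is '1'.
I: derived state '1' in Taxon 5 and Taxon 6 only — synapomorphy for {Taxon 5, Taxon 6}.
II: derived state '0' in Taxon 5 only — an autapomorphy, so it tells us nothing about relationships among taxa.
III (derived state '1') is unique to Taxon 6 (autapomorphy; uninformative for grouping).
Only Taxon 5, Taxon 6, and Taxon 9 show the derived state '1' for IV, supporting them as a clade.
V: derived state '1' in Taxon 4, Taxon 5, Taxon 6, and Taxon 9 only — synapomorphy for {Taxon 4, Taxon 5, Taxon 6, Taxon 9}.
All ingroup taxa share the derived state '1' for VI; it defines the ingroup but does not resolve relationships within it.
Most parsimonious ingroup topology: (Taxon 8,((Taxon 9,(Taxon 6,Taxon 5)),Taxon 4)).
Changes per character on this tree: I: 1; II: 1; III: 1; IV: 1; V: 1; VI: 1.
Total = 6.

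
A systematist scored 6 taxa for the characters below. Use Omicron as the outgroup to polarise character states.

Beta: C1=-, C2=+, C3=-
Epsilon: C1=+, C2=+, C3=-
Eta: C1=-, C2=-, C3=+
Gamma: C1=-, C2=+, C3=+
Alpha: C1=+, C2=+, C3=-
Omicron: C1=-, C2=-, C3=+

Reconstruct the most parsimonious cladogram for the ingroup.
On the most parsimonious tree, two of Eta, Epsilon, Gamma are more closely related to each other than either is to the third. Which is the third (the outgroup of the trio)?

Character polarity is set by the outgroup: the derived state is whichever differs from the outgroup's state, so for C3 the derived state is '-', and for the remaining characters it is '+'.
Only Alpha and Epsilon show the derived state '+' for C1, supporting them as a clade.
Only Alpha, Beta, Epsilon, and Gamma show the derived state '+' for C2, supporting them as a clade.
Only Alpha, Beta, and Epsilon show the derived state '-' for C3, supporting them as a clade.
Most parsimonious ingroup topology: (((Beta,(Epsilon,Alpha)),Gamma),Eta).
Gamma and Epsilon share a more recent common ancestor with each other than either does with Eta, so Eta is the least closely related of the three.

Eta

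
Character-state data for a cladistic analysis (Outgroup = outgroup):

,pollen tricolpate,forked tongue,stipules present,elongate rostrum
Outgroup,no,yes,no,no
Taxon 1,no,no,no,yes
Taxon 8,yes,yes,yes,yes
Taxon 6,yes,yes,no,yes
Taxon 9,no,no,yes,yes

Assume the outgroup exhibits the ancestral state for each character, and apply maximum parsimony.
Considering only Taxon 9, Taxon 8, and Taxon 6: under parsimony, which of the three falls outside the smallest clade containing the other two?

Taxon 9

Character polarity is set by the outgroup: the derived state is whichever differs from the outgroup's state, so for forked tongue the derived state is 'no', and for the remaining characters it is 'yes'.
Only Taxon 6 and Taxon 8 show the derived state 'yes' for pollen tricolpate, supporting them as a clade.
forked tongue: derived state 'no' in Taxon 1 and Taxon 9 only — synapomorphy for {Taxon 1, Taxon 9}.
stipules present groups Taxon 8 and Taxon 9, which is incompatible with the clades supported by the remaining characters; treating it as convergent (homoplasy) costs fewer steps than any alternative tree.
All ingroup taxa share the derived state 'yes' for elongate rostrum; it defines the ingroup but does not resolve relationships within it.
Most parsimonious ingroup topology: ((Taxon 1,Taxon 9),(Taxon 8,Taxon 6)).
Taxon 8 and Taxon 6 share a more recent common ancestor with each other than either does with Taxon 9, so Taxon 9 is the least closely related of the three.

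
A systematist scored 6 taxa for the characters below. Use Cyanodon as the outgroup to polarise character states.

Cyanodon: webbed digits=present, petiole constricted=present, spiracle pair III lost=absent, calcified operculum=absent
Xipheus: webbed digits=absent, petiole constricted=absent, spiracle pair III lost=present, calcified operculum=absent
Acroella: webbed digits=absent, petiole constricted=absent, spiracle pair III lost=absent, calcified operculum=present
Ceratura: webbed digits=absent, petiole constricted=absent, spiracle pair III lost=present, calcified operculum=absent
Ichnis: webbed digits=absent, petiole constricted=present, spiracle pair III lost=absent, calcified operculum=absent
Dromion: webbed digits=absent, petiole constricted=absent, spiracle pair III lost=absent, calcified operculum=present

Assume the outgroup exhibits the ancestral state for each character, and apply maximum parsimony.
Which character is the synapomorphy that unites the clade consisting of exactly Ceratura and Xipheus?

spiracle pair III lost

Character polarity is set by the outgroup: the derived state is whichever differs from the outgroup's state, so for webbed digits, petiole constricted the derived state is 'absent', and for the remaining characters it is 'present'.
All ingroup taxa share the derived state 'absent' for webbed digits; it defines the ingroup but does not resolve relationships within it.
petiole constricted: derived state 'absent' in Acroella, Ceratura, Dromion, and Xipheus only — synapomorphy for {Acroella, Ceratura, Dromion, Xipheus}.
Only Ceratura and Xipheus show the derived state 'present' for spiracle pair III lost, supporting them as a clade.
Only Acroella and Dromion show the derived state 'present' for calcified operculum, supporting them as a clade.
Most parsimonious ingroup topology: (((Xipheus,Ceratura),(Acroella,Dromion)),Ichnis).
The clade {Ceratura, Xipheus} is supported by spiracle pair III lost: its derived state 'present' occurs in exactly those taxa and in no other taxon (including the outgroup).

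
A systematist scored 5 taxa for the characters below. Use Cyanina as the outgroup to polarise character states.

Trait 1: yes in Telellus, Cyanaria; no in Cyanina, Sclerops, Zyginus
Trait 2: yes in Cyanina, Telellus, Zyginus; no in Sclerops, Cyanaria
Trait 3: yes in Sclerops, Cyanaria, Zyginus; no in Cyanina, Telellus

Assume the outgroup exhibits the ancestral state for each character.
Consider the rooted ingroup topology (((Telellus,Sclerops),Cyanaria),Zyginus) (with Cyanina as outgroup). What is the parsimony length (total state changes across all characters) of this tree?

Map each character onto (((Telellus,Sclerops),Cyanaria),Zyginus) (rooted by Cyanina) and count the minimum state changes it requires (Fitch parsimony):
Trait 1: 2; Trait 2: 2; Trait 3: 2.
Total tree length = 6.

6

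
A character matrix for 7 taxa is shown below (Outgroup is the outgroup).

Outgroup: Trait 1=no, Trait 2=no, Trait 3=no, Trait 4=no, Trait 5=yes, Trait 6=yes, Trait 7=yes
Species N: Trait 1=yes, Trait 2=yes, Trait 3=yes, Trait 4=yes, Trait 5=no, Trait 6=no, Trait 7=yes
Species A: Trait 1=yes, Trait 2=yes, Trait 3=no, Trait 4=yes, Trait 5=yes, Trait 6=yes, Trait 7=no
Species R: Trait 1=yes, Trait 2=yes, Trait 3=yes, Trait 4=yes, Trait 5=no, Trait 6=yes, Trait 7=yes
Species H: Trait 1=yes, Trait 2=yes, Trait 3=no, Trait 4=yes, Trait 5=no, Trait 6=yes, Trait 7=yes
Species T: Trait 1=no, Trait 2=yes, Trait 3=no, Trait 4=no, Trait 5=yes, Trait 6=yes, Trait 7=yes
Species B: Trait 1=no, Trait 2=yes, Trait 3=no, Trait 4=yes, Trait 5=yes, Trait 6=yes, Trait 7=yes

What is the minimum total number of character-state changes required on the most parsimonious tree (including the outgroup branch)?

7

Character polarity is set by the outgroup: the derived state is whichever differs from the outgroup's state, so for Trait 5, Trait 6, Trait 7 the derived state is 'no', and for the remaining characters it is 'yes'.
Trait 1 (derived state 'yes') is shared by Species A, Species H, Species N, and Species R — a synapomorphy uniting that clade.
Trait 2 (derived state 'yes') is shared by all ingroup taxa — unites the whole ingroup.
Trait 3 (derived state 'yes') is shared by Species N and Species R — a synapomorphy uniting that clade.
Trait 4 (derived state 'yes') is shared by Species A, Species B, Species H, Species N, and Species R — a synapomorphy uniting that clade.
Trait 5 (derived state 'no') is shared by Species H, Species N, and Species R — a synapomorphy uniting that clade.
Trait 6: derived state 'no' in Species N only — an autapomorphy, so it tells us nothing about relationships among taxa.
Trait 7 (derived state 'no') is unique to Species A (autapomorphy; uninformative for grouping).
Most parsimonious ingroup topology: ((((Species H,(Species R,Species N)),Species A),Species B),Species T).
Changes per character on this tree: Trait 1: 1; Trait 2: 1; Trait 3: 1; Trait 4: 1; Trait 5: 1; Trait 6: 1; Trait 7: 1.
Total = 7.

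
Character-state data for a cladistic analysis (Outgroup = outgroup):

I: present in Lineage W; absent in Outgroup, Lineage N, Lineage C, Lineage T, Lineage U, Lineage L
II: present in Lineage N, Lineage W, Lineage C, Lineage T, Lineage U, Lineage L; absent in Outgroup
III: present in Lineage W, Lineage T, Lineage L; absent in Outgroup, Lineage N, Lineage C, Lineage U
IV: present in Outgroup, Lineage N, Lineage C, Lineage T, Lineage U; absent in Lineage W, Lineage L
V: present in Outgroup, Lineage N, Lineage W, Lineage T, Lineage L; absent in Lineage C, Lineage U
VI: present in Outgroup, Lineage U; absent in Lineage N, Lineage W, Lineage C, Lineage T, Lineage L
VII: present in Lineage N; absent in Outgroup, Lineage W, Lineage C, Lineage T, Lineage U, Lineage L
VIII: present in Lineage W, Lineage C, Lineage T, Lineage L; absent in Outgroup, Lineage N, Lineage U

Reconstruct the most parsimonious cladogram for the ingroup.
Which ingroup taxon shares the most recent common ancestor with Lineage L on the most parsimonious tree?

Lineage W

Character polarity is set by the outgroup: the derived state is whichever differs from the outgroup's state, so for IV, V, VI the derived state is 'absent', and for the remaining characters it is 'present'.
I: derived state 'present' in Lineage W only — an autapomorphy, so it tells us nothing about relationships among taxa.
All ingroup taxa share the derived state 'present' for II; it defines the ingroup but does not resolve relationships within it.
III: derived state 'present' in Lineage L, Lineage T, and Lineage W only — synapomorphy for {Lineage L, Lineage T, Lineage W}.
IV (derived state 'absent') is shared by Lineage L and Lineage W — a synapomorphy uniting that clade.
V (state 'absent') occurs in Lineage C and Lineage U but conflicts with the nesting implied by the other characters — most parsimoniously interpreted as homoplasy.
VI (derived state 'absent') is shared by Lineage C, Lineage L, Lineage N, Lineage T, and Lineage W — a synapomorphy uniting that clade.
VII (derived state 'present') is unique to Lineage N (autapomorphy; uninformative for grouping).
Only Lineage C, Lineage L, Lineage T, and Lineage W show the derived state 'present' for VIII, supporting them as a clade.
Most parsimonious ingroup topology: ((Lineage N,(((Lineage W,Lineage L),Lineage T),Lineage C)),Lineage U).
Lineage L and Lineage W form a cherry on this tree, so they are sister taxa.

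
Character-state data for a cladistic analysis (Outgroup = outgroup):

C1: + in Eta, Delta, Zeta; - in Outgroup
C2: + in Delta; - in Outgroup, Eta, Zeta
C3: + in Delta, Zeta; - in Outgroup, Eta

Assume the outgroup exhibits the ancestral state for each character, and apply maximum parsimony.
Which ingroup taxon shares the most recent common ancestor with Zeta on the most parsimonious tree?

Delta

The outgroup has state '-' for every character, so '+' is the derived state throughout.
C1 (derived state '+') is shared by all ingroup taxa — unites the whole ingroup.
C2 (derived state '+') is unique to Delta (autapomorphy; uninformative for grouping).
C3 (derived state '+') is shared by Delta and Zeta — a synapomorphy uniting that clade.
Most parsimonious ingroup topology: (Eta,(Delta,Zeta)).
Zeta and Delta form a cherry on this tree, so they are sister taxa.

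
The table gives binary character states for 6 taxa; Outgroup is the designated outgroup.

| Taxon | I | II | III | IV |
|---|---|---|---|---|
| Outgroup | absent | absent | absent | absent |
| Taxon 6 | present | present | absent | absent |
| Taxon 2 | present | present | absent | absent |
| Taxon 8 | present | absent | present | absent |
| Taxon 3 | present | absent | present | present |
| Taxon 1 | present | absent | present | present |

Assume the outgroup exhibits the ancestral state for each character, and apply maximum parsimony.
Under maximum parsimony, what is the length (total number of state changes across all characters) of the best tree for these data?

The outgroup has state 'absent' for every character, so 'present' is the derived state throughout.
I (derived state 'present') is shared by all ingroup taxa — unites the whole ingroup.
Only Taxon 2 and Taxon 6 show the derived state 'present' for II, supporting them as a clade.
Only Taxon 1, Taxon 3, and Taxon 8 show the derived state 'present' for III, supporting them as a clade.
Only Taxon 1 and Taxon 3 show the derived state 'present' for IV, supporting them as a clade.
Most parsimonious ingroup topology: ((Taxon 6,Taxon 2),(Taxon 8,(Taxon 3,Taxon 1))).
Changes per character on this tree: I: 1; II: 1; III: 1; IV: 1.
Total = 4.

4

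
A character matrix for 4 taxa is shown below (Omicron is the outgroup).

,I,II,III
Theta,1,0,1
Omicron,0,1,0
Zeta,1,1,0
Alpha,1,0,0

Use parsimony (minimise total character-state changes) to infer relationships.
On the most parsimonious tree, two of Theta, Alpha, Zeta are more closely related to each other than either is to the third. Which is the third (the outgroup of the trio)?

Zeta

Character polarity is set by the outgroup: the derived state is whichever differs from the outgroup's state, so for II the derived state is '0', and for the remaining characters it is '1'.
All ingroup taxa share the derived state '1' for I; it defines the ingroup but does not resolve relationships within it.
II (derived state '0') is shared by Alpha and Theta — a synapomorphy uniting that clade.
III (derived state '1') is unique to Theta (autapomorphy; uninformative for grouping).
Most parsimonious ingroup topology: ((Theta,Alpha),Zeta).
Theta and Alpha share a more recent common ancestor with each other than either does with Zeta, so Zeta is the least closely related of the three.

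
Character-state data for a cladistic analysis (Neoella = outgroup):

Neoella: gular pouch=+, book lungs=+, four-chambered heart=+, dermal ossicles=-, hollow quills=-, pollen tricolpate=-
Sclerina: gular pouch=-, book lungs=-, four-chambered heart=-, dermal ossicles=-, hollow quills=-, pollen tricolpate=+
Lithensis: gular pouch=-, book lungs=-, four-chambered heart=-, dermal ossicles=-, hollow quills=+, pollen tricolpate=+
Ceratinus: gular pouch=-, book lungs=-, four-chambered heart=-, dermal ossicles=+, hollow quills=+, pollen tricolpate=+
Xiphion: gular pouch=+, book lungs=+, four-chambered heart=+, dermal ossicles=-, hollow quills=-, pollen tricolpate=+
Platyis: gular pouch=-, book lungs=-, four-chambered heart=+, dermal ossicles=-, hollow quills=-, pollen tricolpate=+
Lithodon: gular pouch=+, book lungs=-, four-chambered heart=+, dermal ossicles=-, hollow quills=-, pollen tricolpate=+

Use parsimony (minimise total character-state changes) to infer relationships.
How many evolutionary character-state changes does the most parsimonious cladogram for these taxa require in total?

6

Character polarity is set by the outgroup: the derived state is whichever differs from the outgroup's state, so for gular pouch, book lungs, four-chambered heart the derived state is '-', and for the remaining characters it is '+'.
gular pouch (derived state '-') is shared by Ceratinus, Lithensis, Platyis, and Sclerina — a synapomorphy uniting that clade.
Only Ceratinus, Lithensis, Lithodon, Platyis, and Sclerina show the derived state '-' for book lungs, supporting them as a clade.
four-chambered heart (derived state '-') is shared by Ceratinus, Lithensis, and Sclerina — a synapomorphy uniting that clade.
dermal ossicles (derived state '+') is unique to Ceratinus (autapomorphy; uninformative for grouping).
hollow quills: derived state '+' in Ceratinus and Lithensis only — synapomorphy for {Ceratinus, Lithensis}.
All ingroup taxa share the derived state '+' for pollen tricolpate; it defines the ingroup but does not resolve relationships within it.
Most parsimonious ingroup topology: ((((Sclerina,(Lithensis,Ceratinus)),Platyis),Lithodon),Xiphion).
Changes per character on this tree: gular pouch: 1; book lungs: 1; four-chambered heart: 1; dermal ossicles: 1; hollow quills: 1; pollen tricolpate: 1.
Total = 6.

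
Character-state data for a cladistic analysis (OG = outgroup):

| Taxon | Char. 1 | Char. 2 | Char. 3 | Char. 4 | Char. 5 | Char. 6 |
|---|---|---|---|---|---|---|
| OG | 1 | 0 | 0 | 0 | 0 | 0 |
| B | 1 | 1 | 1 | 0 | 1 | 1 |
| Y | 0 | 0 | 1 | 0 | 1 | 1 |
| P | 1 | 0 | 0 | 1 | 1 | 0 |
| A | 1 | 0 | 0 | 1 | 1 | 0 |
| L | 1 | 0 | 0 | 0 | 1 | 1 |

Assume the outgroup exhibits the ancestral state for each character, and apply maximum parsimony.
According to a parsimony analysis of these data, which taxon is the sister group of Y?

Character polarity is set by the outgroup: the derived state is whichever differs from the outgroup's state, so for Char. 1 the derived state is '0', and for the remaining characters it is '1'.
Char. 1: derived state '0' in Y only — an autapomorphy, so it tells us nothing about relationships among taxa.
Char. 2 (derived state '1') is unique to B (autapomorphy; uninformative for grouping).
Char. 3 (derived state '1') is shared by B and Y — a synapomorphy uniting that clade.
Char. 4 (derived state '1') is shared by A and P — a synapomorphy uniting that clade.
All ingroup taxa share the derived state '1' for Char. 5; it defines the ingroup but does not resolve relationships within it.
Char. 6: derived state '1' in B, L, and Y only — synapomorphy for {B, L, Y}.
Most parsimonious ingroup topology: (((B,Y),L),(P,A)).
Y and B form a cherry on this tree, so they are sister taxa.

B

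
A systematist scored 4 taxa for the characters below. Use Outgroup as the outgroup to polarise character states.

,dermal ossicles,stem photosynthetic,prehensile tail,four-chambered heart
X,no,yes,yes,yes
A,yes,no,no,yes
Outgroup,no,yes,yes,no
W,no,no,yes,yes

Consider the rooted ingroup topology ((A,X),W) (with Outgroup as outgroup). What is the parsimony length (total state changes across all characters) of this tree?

Map each character onto ((A,X),W) (rooted by Outgroup) and count the minimum state changes it requires (Fitch parsimony):
dermal ossicles: 1; stem photosynthetic: 2; prehensile tail: 1; four-chambered heart: 1.
Total tree length = 5.

5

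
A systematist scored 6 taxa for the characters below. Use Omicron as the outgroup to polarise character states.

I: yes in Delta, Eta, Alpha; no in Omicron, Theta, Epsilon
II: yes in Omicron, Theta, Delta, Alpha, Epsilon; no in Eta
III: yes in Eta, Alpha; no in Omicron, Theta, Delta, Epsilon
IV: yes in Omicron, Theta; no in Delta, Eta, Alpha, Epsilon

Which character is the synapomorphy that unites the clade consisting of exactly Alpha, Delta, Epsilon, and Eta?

IV

Character polarity is set by the outgroup: the derived state is whichever differs from the outgroup's state, so for II, IV the derived state is 'no', and for the remaining characters it is 'yes'.
Only Alpha, Delta, and Eta show the derived state 'yes' for I, supporting them as a clade.
II: derived state 'no' in Eta only — an autapomorphy, so it tells us nothing about relationships among taxa.
III: derived state 'yes' in Alpha and Eta only — synapomorphy for {Alpha, Eta}.
Only Alpha, Delta, Epsilon, and Eta show the derived state 'no' for IV, supporting them as a clade.
Most parsimonious ingroup topology: (Theta,((Delta,(Eta,Alpha)),Epsilon)).
The clade {Alpha, Delta, Epsilon, Eta} is supported by IV: its derived state 'no' occurs in exactly those taxa and in no other taxon (including the outgroup).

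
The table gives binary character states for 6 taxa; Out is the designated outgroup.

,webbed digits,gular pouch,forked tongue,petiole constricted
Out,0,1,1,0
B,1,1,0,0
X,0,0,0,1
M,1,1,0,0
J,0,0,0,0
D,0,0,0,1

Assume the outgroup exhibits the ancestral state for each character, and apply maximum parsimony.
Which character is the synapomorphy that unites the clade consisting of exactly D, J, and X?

Character polarity is set by the outgroup: the derived state is whichever differs from the outgroup's state, so for gular pouch, forked tongue the derived state is '0', and for the remaining characters it is '1'.
Only B and M show the derived state '1' for webbed digits, supporting them as a clade.
gular pouch: derived state '0' in D, J, and X only — synapomorphy for {D, J, X}.
forked tongue (derived state '0') is shared by all ingroup taxa — unites the whole ingroup.
petiole constricted (derived state '1') is shared by D and X — a synapomorphy uniting that clade.
Most parsimonious ingroup topology: ((B,M),((X,D),J)).
The clade {D, J, X} is supported by gular pouch: its derived state '0' occurs in exactly those taxa and in no other taxon (including the outgroup).

gular pouch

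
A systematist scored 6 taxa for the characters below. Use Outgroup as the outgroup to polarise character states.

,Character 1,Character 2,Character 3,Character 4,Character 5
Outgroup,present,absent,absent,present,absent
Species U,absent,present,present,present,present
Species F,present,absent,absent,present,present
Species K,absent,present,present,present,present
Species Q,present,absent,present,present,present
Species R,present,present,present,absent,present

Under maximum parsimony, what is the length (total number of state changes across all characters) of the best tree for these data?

Character polarity is set by the outgroup: the derived state is whichever differs from the outgroup's state, so for Character 1, Character 4 the derived state is 'absent', and for the remaining characters it is 'present'.
Character 1: derived state 'absent' in Species K and Species U only — synapomorphy for {Species K, Species U}.
Only Species K, Species R, and Species U show the derived state 'present' for Character 2, supporting them as a clade.
Only Species K, Species Q, Species R, and Species U show the derived state 'present' for Character 3, supporting them as a clade.
Character 4: derived state 'absent' in Species R only — an autapomorphy, so it tells us nothing about relationships among taxa.
Character 5 (derived state 'present') is shared by all ingroup taxa — unites the whole ingroup.
Most parsimonious ingroup topology: ((((Species U,Species K),Species R),Species Q),Species F).
Changes per character on this tree: Character 1: 1; Character 2: 1; Character 3: 1; Character 4: 1; Character 5: 1.
Total = 5.

5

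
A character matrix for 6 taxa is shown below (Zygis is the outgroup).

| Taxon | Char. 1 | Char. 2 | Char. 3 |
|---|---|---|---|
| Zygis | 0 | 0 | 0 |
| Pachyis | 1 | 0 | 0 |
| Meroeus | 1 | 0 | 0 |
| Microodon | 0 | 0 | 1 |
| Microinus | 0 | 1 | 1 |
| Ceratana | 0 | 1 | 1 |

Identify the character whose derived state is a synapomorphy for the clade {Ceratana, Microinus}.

Char. 2

The outgroup has state '0' for every character, so '1' is the derived state throughout.
Char. 1 (derived state '1') is shared by Meroeus and Pachyis — a synapomorphy uniting that clade.
Char. 2: derived state '1' in Ceratana and Microinus only — synapomorphy for {Ceratana, Microinus}.
Char. 3 (derived state '1') is shared by Ceratana, Microinus, and Microodon — a synapomorphy uniting that clade.
Most parsimonious ingroup topology: ((Pachyis,Meroeus),(Microodon,(Microinus,Ceratana))).
The clade {Ceratana, Microinus} is supported by Char. 2: its derived state '1' occurs in exactly those taxa and in no other taxon (including the outgroup).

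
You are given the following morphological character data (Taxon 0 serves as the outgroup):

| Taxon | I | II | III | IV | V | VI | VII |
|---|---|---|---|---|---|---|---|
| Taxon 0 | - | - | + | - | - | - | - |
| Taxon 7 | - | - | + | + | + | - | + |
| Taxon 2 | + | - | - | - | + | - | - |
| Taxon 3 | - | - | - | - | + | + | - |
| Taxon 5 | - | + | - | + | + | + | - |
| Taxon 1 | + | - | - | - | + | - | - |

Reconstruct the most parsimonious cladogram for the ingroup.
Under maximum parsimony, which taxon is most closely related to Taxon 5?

Character polarity is set by the outgroup: the derived state is whichever differs from the outgroup's state, so for III the derived state is '-', and for the remaining characters it is '+'.
I (derived state '+') is shared by Taxon 1 and Taxon 2 — a synapomorphy uniting that clade.
II (derived state '+') is unique to Taxon 5 (autapomorphy; uninformative for grouping).
III (derived state '-') is shared by Taxon 1, Taxon 2, Taxon 3, and Taxon 5 — a synapomorphy uniting that clade.
IV (state '+') occurs in Taxon 5 and Taxon 7 but conflicts with the nesting implied by the other characters — most parsimoniously interpreted as homoplasy.
All ingroup taxa share the derived state '+' for V; it defines the ingroup but does not resolve relationships within it.
VI (derived state '+') is shared by Taxon 3 and Taxon 5 — a synapomorphy uniting that clade.
VII: derived state '+' in Taxon 7 only — an autapomorphy, so it tells us nothing about relationships among taxa.
Most parsimonious ingroup topology: (Taxon 7,((Taxon 2,Taxon 1),(Taxon 3,Taxon 5))).
Taxon 5 and Taxon 3 form a cherry on this tree, so they are sister taxa.

Taxon 3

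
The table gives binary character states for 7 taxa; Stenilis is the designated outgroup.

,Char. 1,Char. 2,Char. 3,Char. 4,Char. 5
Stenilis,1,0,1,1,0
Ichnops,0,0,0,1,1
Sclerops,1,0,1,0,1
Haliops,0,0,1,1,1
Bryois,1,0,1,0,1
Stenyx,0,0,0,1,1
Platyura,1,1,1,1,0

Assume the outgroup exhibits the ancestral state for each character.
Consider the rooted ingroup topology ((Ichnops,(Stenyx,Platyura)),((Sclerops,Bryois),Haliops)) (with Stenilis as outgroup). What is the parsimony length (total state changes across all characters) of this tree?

Map each character onto ((Ichnops,(Stenyx,Platyura)),((Sclerops,Bryois),Haliops)) (rooted by Stenilis) and count the minimum state changes it requires (Fitch parsimony):
Char. 1: 3; Char. 2: 1; Char. 3: 2; Char. 4: 1; Char. 5: 2.
Total tree length = 9.

9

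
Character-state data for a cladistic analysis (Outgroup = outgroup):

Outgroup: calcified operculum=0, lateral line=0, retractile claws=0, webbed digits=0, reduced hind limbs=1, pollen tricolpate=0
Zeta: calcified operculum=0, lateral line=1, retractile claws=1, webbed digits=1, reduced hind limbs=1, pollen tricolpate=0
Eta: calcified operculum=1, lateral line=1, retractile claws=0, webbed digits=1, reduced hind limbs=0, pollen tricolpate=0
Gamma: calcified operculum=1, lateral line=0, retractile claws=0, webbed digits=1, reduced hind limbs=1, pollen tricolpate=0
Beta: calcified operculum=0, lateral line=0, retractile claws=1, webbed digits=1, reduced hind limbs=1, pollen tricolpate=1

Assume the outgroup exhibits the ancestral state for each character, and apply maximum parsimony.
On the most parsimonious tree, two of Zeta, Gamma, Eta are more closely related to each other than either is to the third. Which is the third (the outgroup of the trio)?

Character polarity is set by the outgroup: the derived state is whichever differs from the outgroup's state, so for reduced hind limbs the derived state is '0', and for the remaining characters it is '1'.
calcified operculum: derived state '1' in Eta and Gamma only — synapomorphy for {Eta, Gamma}.
lateral line (state '1') occurs in Eta and Zeta but conflicts with the nesting implied by the other characters — most parsimoniously interpreted as homoplasy.
retractile claws (derived state '1') is shared by Beta and Zeta — a synapomorphy uniting that clade.
webbed digits (derived state '1') is shared by all ingroup taxa — unites the whole ingroup.
reduced hind limbs (derived state '0') is unique to Eta (autapomorphy; uninformative for grouping).
pollen tricolpate: derived state '1' in Beta only — an autapomorphy, so it tells us nothing about relationships among taxa.
Most parsimonious ingroup topology: ((Zeta,Beta),(Eta,Gamma)).
Eta and Gamma share a more recent common ancestor with each other than either does with Zeta, so Zeta is the least closely related of the three.

Zeta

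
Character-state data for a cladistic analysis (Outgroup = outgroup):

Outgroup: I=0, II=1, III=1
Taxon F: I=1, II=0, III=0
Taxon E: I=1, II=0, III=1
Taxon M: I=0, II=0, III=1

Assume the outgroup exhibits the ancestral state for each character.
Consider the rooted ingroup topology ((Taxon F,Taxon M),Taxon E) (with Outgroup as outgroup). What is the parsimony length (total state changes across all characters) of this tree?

4

Map each character onto ((Taxon F,Taxon M),Taxon E) (rooted by Outgroup) and count the minimum state changes it requires (Fitch parsimony):
I: 2; II: 1; III: 1.
Total tree length = 4.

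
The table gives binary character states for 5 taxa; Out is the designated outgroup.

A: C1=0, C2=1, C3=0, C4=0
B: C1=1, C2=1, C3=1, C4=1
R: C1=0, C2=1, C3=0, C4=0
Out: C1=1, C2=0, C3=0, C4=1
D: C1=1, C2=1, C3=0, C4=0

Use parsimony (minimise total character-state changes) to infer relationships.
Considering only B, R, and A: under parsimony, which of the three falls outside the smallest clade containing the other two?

Character polarity is set by the outgroup: the derived state is whichever differs from the outgroup's state, so for C1, C4 the derived state is '0', and for the remaining characters it is '1'.
C1: derived state '0' in A and R only — synapomorphy for {A, R}.
C2 (derived state '1') is shared by all ingroup taxa — unites the whole ingroup.
C3 (derived state '1') is unique to B (autapomorphy; uninformative for grouping).
C4: derived state '0' in A, D, and R only — synapomorphy for {A, D, R}.
Most parsimonious ingroup topology: (((R,A),D),B).
R and A share a more recent common ancestor with each other than either does with B, so B is the least closely related of the three.

B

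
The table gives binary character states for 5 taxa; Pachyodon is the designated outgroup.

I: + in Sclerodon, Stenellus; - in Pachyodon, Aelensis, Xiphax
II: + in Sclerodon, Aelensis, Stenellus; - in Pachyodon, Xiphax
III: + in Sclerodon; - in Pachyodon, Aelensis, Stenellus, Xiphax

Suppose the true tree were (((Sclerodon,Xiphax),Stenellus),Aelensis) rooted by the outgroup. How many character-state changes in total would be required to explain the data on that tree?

Map each character onto (((Sclerodon,Xiphax),Stenellus),Aelensis) (rooted by Pachyodon) and count the minimum state changes it requires (Fitch parsimony):
I: 2; II: 2; III: 1.
Total tree length = 5.

5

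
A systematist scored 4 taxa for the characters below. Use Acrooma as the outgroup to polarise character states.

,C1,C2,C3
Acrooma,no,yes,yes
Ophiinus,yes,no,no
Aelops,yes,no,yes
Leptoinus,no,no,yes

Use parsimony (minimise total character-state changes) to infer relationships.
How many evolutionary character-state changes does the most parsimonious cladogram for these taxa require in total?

Character polarity is set by the outgroup: the derived state is whichever differs from the outgroup's state, so for C2, C3 the derived state is 'no', and for the remaining characters it is 'yes'.
C1 (derived state 'yes') is shared by Aelops and Ophiinus — a synapomorphy uniting that clade.
C2 (derived state 'no') is shared by all ingroup taxa — unites the whole ingroup.
C3: derived state 'no' in Ophiinus only — an autapomorphy, so it tells us nothing about relationships among taxa.
Most parsimonious ingroup topology: ((Ophiinus,Aelops),Leptoinus).
Changes per character on this tree: C1: 1; C2: 1; C3: 1.
Total = 3.

3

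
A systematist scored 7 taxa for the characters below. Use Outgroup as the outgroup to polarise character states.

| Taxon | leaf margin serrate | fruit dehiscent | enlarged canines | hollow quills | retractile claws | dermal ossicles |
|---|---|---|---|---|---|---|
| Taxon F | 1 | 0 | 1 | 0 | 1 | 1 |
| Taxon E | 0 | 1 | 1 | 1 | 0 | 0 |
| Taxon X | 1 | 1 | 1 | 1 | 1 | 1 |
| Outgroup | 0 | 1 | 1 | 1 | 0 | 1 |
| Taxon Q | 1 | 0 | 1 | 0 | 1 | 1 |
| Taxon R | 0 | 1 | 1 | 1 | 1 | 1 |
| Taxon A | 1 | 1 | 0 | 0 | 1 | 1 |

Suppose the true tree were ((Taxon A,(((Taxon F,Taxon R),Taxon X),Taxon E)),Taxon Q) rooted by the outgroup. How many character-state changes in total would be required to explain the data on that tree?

Map each character onto ((Taxon A,(((Taxon F,Taxon R),Taxon X),Taxon E)),Taxon Q) (rooted by Outgroup) and count the minimum state changes it requires (Fitch parsimony):
leaf margin serrate: 3; fruit dehiscent: 2; enlarged canines: 1; hollow quills: 3; retractile claws: 2; dermal ossicles: 1.
Total tree length = 12.

12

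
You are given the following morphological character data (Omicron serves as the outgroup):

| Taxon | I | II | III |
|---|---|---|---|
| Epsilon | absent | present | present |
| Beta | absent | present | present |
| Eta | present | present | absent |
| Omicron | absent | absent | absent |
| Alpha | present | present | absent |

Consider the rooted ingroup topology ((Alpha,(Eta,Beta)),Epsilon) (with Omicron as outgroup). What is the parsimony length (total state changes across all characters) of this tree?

Map each character onto ((Alpha,(Eta,Beta)),Epsilon) (rooted by Omicron) and count the minimum state changes it requires (Fitch parsimony):
I: 2; II: 1; III: 2.
Total tree length = 5.

5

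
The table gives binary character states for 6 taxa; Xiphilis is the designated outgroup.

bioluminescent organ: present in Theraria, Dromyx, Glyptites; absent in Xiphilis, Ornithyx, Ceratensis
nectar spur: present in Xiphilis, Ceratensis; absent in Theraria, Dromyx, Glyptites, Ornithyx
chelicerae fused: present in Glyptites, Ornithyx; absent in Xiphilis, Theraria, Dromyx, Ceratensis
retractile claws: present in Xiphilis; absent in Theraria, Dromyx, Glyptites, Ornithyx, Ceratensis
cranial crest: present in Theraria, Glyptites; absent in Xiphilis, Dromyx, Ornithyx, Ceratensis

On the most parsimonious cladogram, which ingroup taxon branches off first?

Character polarity is set by the outgroup: the derived state is whichever differs from the outgroup's state, so for nectar spur, retractile claws the derived state is 'absent', and for the remaining characters it is 'present'.
bioluminescent organ (derived state 'present') is shared by Dromyx, Glyptites, and Theraria — a synapomorphy uniting that clade.
nectar spur (derived state 'absent') is shared by Dromyx, Glyptites, Ornithyx, and Theraria — a synapomorphy uniting that clade.
chelicerae fused groups Glyptites and Ornithyx, which is incompatible with the clades supported by the remaining characters; treating it as convergent (homoplasy) costs fewer steps than any alternative tree.
retractile claws (derived state 'absent') is shared by all ingroup taxa — unites the whole ingroup.
Only Glyptites and Theraria show the derived state 'present' for cranial crest, supporting them as a clade.
Most parsimonious ingroup topology: ((((Theraria,Glyptites),Dromyx),Ornithyx),Ceratensis).
Ceratensis is sister to the clade containing all other ingroup taxa, so it is the earliest-diverging (most basal) ingroup lineage.

Ceratensis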